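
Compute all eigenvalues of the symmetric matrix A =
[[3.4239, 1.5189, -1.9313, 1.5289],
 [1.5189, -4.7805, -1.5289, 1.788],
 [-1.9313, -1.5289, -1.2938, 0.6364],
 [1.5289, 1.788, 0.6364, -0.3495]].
sigma(A) ≈ {-6, -2, 0, 5}

A is real symmetric, so its spectrum consists of real eigenvalues. Expanding the characteristic polynomial of the displayed matrix gives
  det(λ I - A) = p(λ) = λ^4 + (3)λ^3 + (-28)λ^2 + (-59.9983)λ + (0.0022).
Solving p(λ) = 0 yields eigenvalues ≈ -6, -2, 0, 5. (A is shown rounded to 4 decimals, so these recover the underlying integer eigenvalues to within that precision.)
Verification: the trace of A = -3 equals the sum of eigenvalues -3, and det(A) ≈ 0.0022 matches the eigenvalue product 0.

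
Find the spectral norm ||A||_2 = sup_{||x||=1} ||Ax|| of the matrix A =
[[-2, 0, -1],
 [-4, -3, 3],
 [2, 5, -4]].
||A||_2 ≈ 8.6649 (= sqrt(largest eigenvalue of A^T A))

||A||_2 = sigma_max(A) = sqrt(lambda_max(A^T A)). Form the symmetric matrix M = A^T A =
[[24, 22, -18],
 [22, 34, -29],
 [-18, -29, 26]].
Its characteristic polynomial (trace, sum of principal 2x2 minors, determinant of M give the coefficients) is
  p(λ) = det(λ I - M) = λ^3 - 84λ^2 + 675λ - 400.
No integer candidate from the rational root theorem (±divisors of 400) is a root, so the roots are irrational. The cubic discriminant is Δ = 1440296100 > 0, so there are three distinct real roots. p(0) = -400 and p(1) = 192 have opposite signs, so a root lies in (0, 1); Newton's method refines it to λ ≈ 0.6438. p(8) = 136 and p(9) = -400 have opposite signs, so a root lies in (8, 9); Newton's method refines it to λ ≈ 8.2756. p(75) = -400 and p(76) = 4692 have opposite signs, so a root lies in (75, 76); Newton's method refines it to λ ≈ 75.0806. Check (Vieta): the three roots sum to 84, matching tr M = 84.
So the eigenvalues of A^T A are ≈ 0.6438, 8.2756, 75.0806 (all ≥ 0, as they must be for A^T A). The largest is λ_max ≈ 75.0806, hence ||A||_2 = sqrt(λ_max) ≈ 8.6649.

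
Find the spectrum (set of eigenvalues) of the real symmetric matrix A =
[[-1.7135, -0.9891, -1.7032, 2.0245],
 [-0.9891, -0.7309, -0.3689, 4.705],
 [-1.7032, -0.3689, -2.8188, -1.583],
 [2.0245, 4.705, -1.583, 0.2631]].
sigma(A) ≈ {-6, -4, 0, 5}

A is real symmetric, so its spectrum consists of real eigenvalues. Expanding the characteristic polynomial of the displayed matrix gives
  det(λ I - A) = p(λ) = λ^4 + (5)λ^3 + (-25.9989)λ^2 + (-119.9987)λ + (-0.0066).
Solving p(λ) = 0 yields eigenvalues ≈ -6, -4, 0, 5. (A is shown rounded to 4 decimals, so these recover the underlying integer eigenvalues to within that precision.)
Verification: the trace of A = -5 equals the sum of eigenvalues -5, and det(A) ≈ -0.0066 matches the eigenvalue product 0.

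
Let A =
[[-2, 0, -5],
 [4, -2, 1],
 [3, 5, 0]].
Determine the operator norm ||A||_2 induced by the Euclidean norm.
||A||_2 = sqrt((54 + sqrt(996))/2) ≈ 6.5406 (= sqrt(largest eigenvalue of A^T A))

||A||_2 = sigma_max(A) = sqrt(lambda_max(A^T A)). Form the symmetric matrix M = A^T A =
[[29, 7, 14],
 [7, 29, -2],
 [14, -2, 26]].
Its characteristic polynomial (trace, sum of principal 2x2 minors, determinant of M give the coefficients) is
  p(λ) = det(λ I - M) = λ^3 - 84λ^2 + 2100λ - 14400.
By the rational root theorem any rational root is an integer divisor of 14400. Testing λ = 30: p(30) = 27000 - 75600 + 63000 - 14400 = 0, so λ = 30 is a root. Dividing out (λ - 30) leaves p(λ) = (λ - 30)(λ^2 - 54λ + 480). For λ^2 - 54λ + 480 the discriminant is 996. It is nonnegative but not a perfect square, so the roots are real and irrational: λ = (54 ± sqrt(996))/2 ≈ 42.7797, 11.2203.
So the eigenvalues of A^T A are ≈ 11.2203, 30, 42.7797 (all ≥ 0, as they must be for A^T A). The largest is λ_max = (54 + sqrt(996))/2 ≈ 42.7797, hence ||A||_2 = sqrt(λ_max) = sqrt((54 + sqrt(996))/2) ≈ 6.5406.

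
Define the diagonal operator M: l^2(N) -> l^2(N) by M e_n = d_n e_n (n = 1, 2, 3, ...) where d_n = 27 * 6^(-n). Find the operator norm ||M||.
||M|| = 9/2 (attained at n = 1)

For M diagonal, ||M|| = sup_n |d_n|. The sequence d_n = 27 * 6^(-n) is positive and strictly decreasing (ratio 6^(-1) < 1), so the supremum is d_1 = 27/6 = 9/2. Hence ||M|| = 9/2.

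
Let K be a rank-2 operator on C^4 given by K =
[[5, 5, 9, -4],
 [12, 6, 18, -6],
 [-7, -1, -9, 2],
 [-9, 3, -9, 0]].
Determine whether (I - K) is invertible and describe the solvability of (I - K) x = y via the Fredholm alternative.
(I - K) is invertible (det(I - K) = -49 ≠ 0), so for every y in C^4 the equation (I - K) x = y has a unique solution.

K has rank 2 and factors as K = U V^T = u1 v1^T + u2 v2^T with u1 = (-2, -3, 1, 0), v1 = (-1, -3, -3, 2), u2 = (1, 3, -2, -3), v2 = (3, -1, 3, 0) (multiplying out reproduces the displayed K). The nonzero eigenvalues of U V^T coincide with those of the 2 x 2 matrix G = V^T U = [[v1·u1, v1·u2], [v2·u1, v2·u2]] = [[8, -10], [0, -6]], and by the Sylvester determinant identity det(I_4 - U V^T) = det(I_2 - V^T U) = det([[-7, 10], [0, 7]]) = (-7)(7) - (10)(0) = -49. (Direct check: I - K =
[[-4, -5, -9, 4],
 [-12, -5, -18, 6],
 [7, 1, 10, -2],
 [9, -3, 9, 1]]
has determinant -49.) The finite-dimensional Fredholm alternative says: either (I - K) is invertible, or ker(I - K) ≠ {0} and then range(I - K) = ker((I - K)^*)^⊥, with dim ker(I - K) = dim ker((I - K)^*). Since det(I - K) ≠ 0, 1 is not an eigenvalue of K and ker(I - K) = {0}, so we are in the first case: for every y there is a unique x = (I - K)^(-1) y. (Explicitly, by the Woodbury identity, (I - U V^T)^(-1) = I + U (I_2 - G)^(-1) V^T.)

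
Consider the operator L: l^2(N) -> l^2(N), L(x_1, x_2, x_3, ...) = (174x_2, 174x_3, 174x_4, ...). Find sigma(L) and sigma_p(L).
sigma(L) = closed disk {z in C : |z| ≤ 174}; sigma_p(L) = open disk {z in C : |z| < 174}

Note L = 174·V where V is the unit left shift (V x)_k = x_{k+1}; so sigma(L) = 174·sigma(V) and ||L|| = 174||V||. ||L x||^2 = 30276sum_{k≥2} |x_k|^2 ≤ 30276||x||^2, with equality on {x : x_1 = 0}, so ||L|| = 174. For any lambda with |lambda| < 174, set r = lambda/174 (|r| < 1); the vector x = (1, r, r^2, ...) is in l^2 and satisfies L x = 174(r, r^2, ...) = lambda x, so lambda is an eigenvalue. On the boundary |lambda| = 174 the geometric series diverges, so no l^2 eigenvector exists, but these lambda lie in the approximate point spectrum. Hence sigma(L) is the closed disk of radius 174 and sigma_p(L) is the open disk.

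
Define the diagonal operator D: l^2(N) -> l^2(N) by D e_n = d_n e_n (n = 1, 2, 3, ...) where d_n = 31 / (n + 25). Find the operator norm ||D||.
||D|| = 31/26 (attained at n = 1)

For D diagonal, ||D|| = sup_n |d_n| = sup_n 31/(n + 25). This is positive and strictly decreasing in n, so the supremum is attained at n = 1: d_1 = 31/(1 + 25) = 31/26. Hence ||D|| = 31/26.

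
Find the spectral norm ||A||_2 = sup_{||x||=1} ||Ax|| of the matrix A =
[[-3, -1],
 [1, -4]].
||A||_2 = sqrt((27 + sqrt(53))/2) ≈ 4.1401 (= sqrt(largest eigenvalue of A^T A))

||A||_2 = sigma_max(A) = sqrt(lambda_max(A^T A)). Form the symmetric matrix M = A^T A =
[[10, -1],
 [-1, 17]].
Its characteristic polynomial (trace, determinant of M give the coefficients) is
  p(λ) = det(λ I - M) = λ^2 - 27λ + 169.
For λ^2 - 27λ + 169 the discriminant is 53. It is nonnegative but not a perfect square, so the roots are real and irrational: λ = (27 ± sqrt(53))/2 ≈ 17.1401, 9.8599.
So the eigenvalues of A^T A are ≈ 9.8599, 17.1401 (all ≥ 0, as they must be for A^T A). The largest is λ_max = (27 + sqrt(53))/2 ≈ 17.1401, hence ||A||_2 = sqrt(λ_max) = sqrt((27 + sqrt(53))/2) ≈ 4.1401.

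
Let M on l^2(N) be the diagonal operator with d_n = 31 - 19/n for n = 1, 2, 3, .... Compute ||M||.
||M|| = 31

For a diagonal operator on l^2 with entries d_n, ||M|| = sup_n |d_n|. Here d_1 = 12, d_2 = 43/2, ..., and d_n = 31 - 19/n increases monotonically toward 31. All terms lie in [12, 31), so |d_n| = d_n and the supremum is the limit 31, which is not attained by any individual d_n. Hence ||M|| = 31.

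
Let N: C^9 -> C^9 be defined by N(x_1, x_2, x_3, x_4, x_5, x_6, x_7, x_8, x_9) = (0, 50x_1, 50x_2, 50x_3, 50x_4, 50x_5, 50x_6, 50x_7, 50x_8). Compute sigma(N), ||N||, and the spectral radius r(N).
sigma(N) = {0}; ||N|| = 50; r(N) = 0. (N is nilpotent with N^9 = 0.)

On C^9, N is a strictly lower-triangular matrix with 50 on the subdiagonal and zeros elsewhere, so its characteristic polynomial is lambda^9 and every eigenvalue is 0: sigma(N) = {0}. For the operator norm, N e_i = 50e_{i+1} for i = 1, ..., 8 and N e_9 = 0, so the singular values of N are 50 (with multiplicity 8) and 0; hence ||N|| = 50. The spectral radius r(N) = max|lambda| = 0. Note ||N|| > r(N) — characteristic of non-normal nilpotent operators. Indeed N^9 = 0.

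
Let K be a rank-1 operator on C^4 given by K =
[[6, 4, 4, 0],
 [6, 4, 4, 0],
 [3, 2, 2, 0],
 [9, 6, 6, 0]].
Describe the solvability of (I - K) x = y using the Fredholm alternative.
(I - K) is invertible (det(I - K) = -11 ≠ 0), so for every y in C^4 the equation (I - K) x = y has a unique solution.

K has rank 1, so it is an outer product K = u v^T: every row of K is a multiple of one row vector. Reading off the entries, u = (2, 2, 1, 3) and v = (3, 2, 2, 0) (row i of K equals u_i·v^T). A rank-one matrix u v^T satisfies K u = u (v·u) and kills the (3)-dimensional subspace v^⊥, so its characteristic polynomial is lambda^3 (lambda - v·u) with v·u = tr K = 12. Hence the eigenvalues of I - K are 1 (multiplicity 3) and 1 - (12) = -11, so det(I - K) = -11. (Direct check: I - K =
[[-5, -4, -4, 0],
 [-6, -3, -4, 0],
 [-3, -2, -1, 0],
 [-9, -6, -6, 1]]
has determinant -11.) The finite-dimensional Fredholm alternative says: either (I - K) is invertible, or ker(I - K) ≠ {0} and then range(I - K) = ker((I - K)^*)^⊥, with dim ker(I - K) = dim ker((I - K)^*). Since det(I - K) ≠ 0, 1 is not an eigenvalue of K and ker(I - K) = {0}, so we are in the first case: for every y there is a unique x = (I - K)^(-1) y. Explicitly, by the Sherman–Morrison formula, (I - u v^T)^(-1) = I + u v^T/(1 - v·u), i.e. (I - K)^(-1) = I + K/(-11).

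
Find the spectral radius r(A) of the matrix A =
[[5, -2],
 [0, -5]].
r(A) = 5

The eigenvalues of A are the roots of its characteristic polynomial. With M = A (coefficients from the trace and determinant):
  p(λ) = det(λ I - M) = λ^2 - 25.
For λ^2 - 25 the discriminant is 100. It is a perfect square (10^2), so the roots are rational: λ = (0 ± 10)/2 = 5, -5.
Thus the eigenvalues (to 4 decimals) are 5 (modulus 5); -5 (modulus 5). The spectral radius is the largest modulus: r(A) = 5. (Cross-check: r(A) ≤ ||A||_2 ≈ 6.099; equality holds whenever A is normal, though it can also hold for some non-normal A.)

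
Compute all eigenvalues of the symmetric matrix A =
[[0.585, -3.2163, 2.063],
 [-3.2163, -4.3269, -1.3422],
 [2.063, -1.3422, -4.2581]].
sigma(A) ≈ {-6, -5, 3}

A is real symmetric, so its spectrum consists of real eigenvalues. Expanding the characteristic polynomial of the displayed matrix gives
  det(λ I - A) = p(λ) = λ^3 + (8)λ^2 + (-3)λ + (-90).
Solving p(λ) = 0 yields eigenvalues ≈ -6, -5, 3. (A is shown rounded to 4 decimals, so these recover the underlying integer eigenvalues to within that precision.)
Verification: the trace of A = -8 equals the sum of eigenvalues -8, and det(A) ≈ 89.9994 matches the eigenvalue product 90.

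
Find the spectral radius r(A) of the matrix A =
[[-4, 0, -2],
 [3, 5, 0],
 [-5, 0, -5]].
r(A) = (9 + sqrt(41))/2 ≈ 7.7016

The eigenvalues of A are the roots of its characteristic polynomial. With M = A (coefficients from the trace, the sum of principal 2x2 minors, and det A):
  p(λ) = det(λ I - M) = λ^3 + 4λ^2 - 35λ - 50.
By the rational root theorem any rational root is an integer divisor of 50. Testing λ = 5: p(5) = 125 + 100 - 175 - 50 = 0, so λ = 5 is a root. Dividing out (λ - 5) leaves p(λ) = (λ - 5)(λ^2 + 9λ + 10). For λ^2 + 9λ + 10 the discriminant is 41. It is nonnegative but not a perfect square, so the roots are real and irrational: λ = (-9 ± sqrt(41))/2 ≈ -1.2984, -7.7016.
Thus the eigenvalues (to 4 decimals) are -1.2984 (modulus 1.2984); -7.7016 (modulus 7.7016); 5 (modulus 5). The spectral radius is the largest modulus: r(A) = (9 + sqrt(41))/2 ≈ 7.7016. (Cross-check: r(A) ≤ ||A||_2 ≈ 8.7755; equality holds whenever A is normal, though it can also hold for some non-normal A.)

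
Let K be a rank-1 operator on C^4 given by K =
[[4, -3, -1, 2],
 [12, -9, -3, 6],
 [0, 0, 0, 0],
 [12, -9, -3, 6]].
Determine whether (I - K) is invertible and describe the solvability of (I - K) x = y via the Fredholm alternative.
(I - K) is singular (det(I - K) = 0, i.e. 1 ∈ sigma(K)). (I - K) x = y is solvable iff y ⊥ ker((I - K)^*) = span{(4, -3, -1, 2)}, i.e. iff 4y_1 - 3y_2 - y_3 + 2y_4 = 0. When solvable, the solutions are x = y + c·(1, 3, 0, 3), c arbitrary (ker(I - K) = span{(1, 3, 0, 3)}, dimension 1).

K has rank 1, so it is an outer product K = u v^T: every row of K is a multiple of one row vector. Reading off the entries, u = (1, 3, 0, 3) and v = (4, -3, -1, 2) (row i of K equals u_i·v^T). A rank-one matrix u v^T satisfies K u = u (v·u) and kills the (3)-dimensional subspace v^⊥, so its characteristic polynomial is lambda^3 (lambda - v·u) with v·u = tr K = 1. Hence the eigenvalues of I - K are 1 (multiplicity 3) and 1 - (1) = 0, so det(I - K) = 0. (Direct check: I - K =
[[-3, 3, 1, -2],
 [-12, 10, 3, -6],
 [0, 0, 1, 0],
 [-12, 9, 3, -5]]
has determinant 0.) So 1 is an eigenvalue of K and (I - K) is not invertible. The finite-dimensional Fredholm alternative says: either (I - K) is invertible, or ker(I - K) ≠ {0} and then range(I - K) = ker((I - K)^*)^⊥, with dim ker(I - K) = dim ker((I - K)^*). We are in the second case, so we need both kernels. Kernel of I - K: (I - K) u = u - u (v·u) = u - u = 0, so ker(I - K) = span{u} = span{(1, 3, 0, 3)} (it is exactly 1-dimensional because rank(I - K) = 3). Kernel of the adjoint: K is real, so (I - K)^* = I - K^T = I - v u^T, and (I - v u^T) v = v - v (u·v) = 0; hence ker((I - K)^*) = span{v} = span{(4, -3, -1, 2)}. Therefore (I - K) x = y is solvable iff <y, v> = 0, i.e. iff 4y_1 - 3y_2 - y_3 + 2y_4 = 0. When this holds, K y = u (v·y) = 0, so (I - K) y = y and x = y is a particular solution; the full solution set is the line x = y + c·u = y + c·(1, 3, 0, 3), c ∈ C.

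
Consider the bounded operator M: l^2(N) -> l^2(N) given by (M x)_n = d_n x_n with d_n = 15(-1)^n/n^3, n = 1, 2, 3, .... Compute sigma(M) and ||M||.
sigma(M) = {15(-1)^n/n^3 : n ≥ 1} ∪ {0}; ||M|| = 15

A bounded diagonal operator on l^2 with diagonal entries d_n has spectrum equal to the closure of {d_n : n ≥ 1}: every d_n is an eigenvalue (with eigenvector e_n), so {d_n} ⊂ sigma(M); the spectrum is closed, so its closure is too; and for lambda not in the closure, (M - lambda I) has bounded inverse (the diagonal entries 1/(d_n - lambda) are bounded). For our sequence d_n = 15(-1)^n/n^3, n = 1, 2, 3, ...:
  - {d_n} = {15(-1)^n/n^3 : n ≥ 1}; the only limit point is 0
  - closure = {15(-1)^n/n^3 : n ≥ 1} ∪ {0}
For the norm: a diagonal operator has ||M|| = sup_n |d_n|. Here |d_n| = 15/n^3 is decreasing, so sup_n |d_n| = |d_1| = 15. So ||M|| = 15.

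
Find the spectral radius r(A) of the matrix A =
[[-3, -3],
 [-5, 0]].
r(A) = (3 + sqrt(69))/2 ≈ 5.6533

The eigenvalues of A are the roots of its characteristic polynomial. With M = A (coefficients from the trace and determinant):
  p(λ) = det(λ I - M) = λ^2 + 3λ - 15.
For λ^2 + 3λ - 15 the discriminant is 69. It is nonnegative but not a perfect square, so the roots are real and irrational: λ = (-3 ± sqrt(69))/2 ≈ 2.6533, -5.6533.
Thus the eigenvalues (to 4 decimals) are 2.6533 (modulus 2.6533); -5.6533 (modulus 5.6533). The spectral radius is the largest modulus: r(A) = (3 + sqrt(69))/2 ≈ 5.6533. (Cross-check: r(A) ≤ ||A||_2 ≈ 6.0748; equality holds whenever A is normal, though it can also hold for some non-normal A.)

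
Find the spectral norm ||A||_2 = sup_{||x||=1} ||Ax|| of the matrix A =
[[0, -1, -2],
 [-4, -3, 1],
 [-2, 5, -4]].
||A||_2 ≈ 7.0819 (= sqrt(largest eigenvalue of A^T A))

||A||_2 = sigma_max(A) = sqrt(lambda_max(A^T A)). Form the symmetric matrix M = A^T A =
[[20, 2, 4],
 [2, 35, -21],
 [4, -21, 21]].
Its characteristic polynomial (trace, sum of principal 2x2 minors, determinant of M give the coefficients) is
  p(λ) = det(λ I - M) = λ^3 - 76λ^2 + 1394λ - 4900.
No integer candidate from the rational root theorem (±divisors of 4900) is a root, so the roots are irrational. The cubic discriminant is Δ = 480708400 > 0, so there are three distinct real roots. p(4) = -476 and p(5) = 295 have opposite signs, so a root lies in (4, 5); Newton's method refines it to λ ≈ 4.5979. p(21) = 119 and p(22) = -368 have opposite signs, so a root lies in (21, 22); Newton's method refines it to λ ≈ 21.2489. p(50) = -200 and p(51) = 1169 have opposite signs, so a root lies in (50, 51); Newton's method refines it to λ ≈ 50.1532. Check (Vieta): the three roots sum to 76, matching tr M = 76.
So the eigenvalues of A^T A are ≈ 4.5979, 21.2489, 50.1532 (all ≥ 0, as they must be for A^T A). The largest is λ_max ≈ 50.1532, hence ||A||_2 = sqrt(λ_max) ≈ 7.0819.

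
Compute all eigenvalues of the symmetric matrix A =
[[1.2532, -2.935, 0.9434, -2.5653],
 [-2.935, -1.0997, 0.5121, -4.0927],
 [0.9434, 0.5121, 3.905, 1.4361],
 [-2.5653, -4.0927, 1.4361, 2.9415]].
sigma(A) ≈ {-6, 3, 4, 6}

A is real symmetric, so its spectrum consists of real eigenvalues. Expanding the characteristic polynomial of the displayed matrix gives
  det(λ I - A) = p(λ) = λ^4 + (-7)λ^3 + (-24)λ^2 + (252.0031)λ + (-432.0059).
Solving p(λ) = 0 yields eigenvalues ≈ -6, 3, 4, 6. (A is shown rounded to 4 decimals, so these recover the underlying integer eigenvalues to within that precision.)
Verification: the trace of A = 7 equals the sum of eigenvalues 7, and det(A) ≈ -432.0059 matches the eigenvalue product -432.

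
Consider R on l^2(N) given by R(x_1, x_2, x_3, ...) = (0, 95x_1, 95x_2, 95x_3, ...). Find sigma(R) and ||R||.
sigma(R) = closed disk {z in C : |z| ≤ 95}; ||R|| = 95

Note R = 95·U where U is the unit right shift (U x)_k = x_{k-1} (with x_0 := 0); so ||R|| = 95||U|| and sigma(R) = 95·sigma(U). ||R x||^2 = sum_{k≥1} |95x_k|^2 = 9025||x||^2, so ||R|| = 95 and sigma(R) ⊂ {|z| ≤ 95}. For any |lambda| < 95, the equation (R - lambda I) x = 0 forces x_1 = 0, then 95x_k = lambda x_{k+1} ⇒ x = 0, so R has no eigenvalues. But (R - lambda I) is not surjective for |lambda| < 95: solving (R - lambda I) x = e_1 would require x_n proportional to (lambda/95)^(-n), which is not in l^2. So every |lambda| < 95 lies in the residual spectrum. The boundary |lambda| = 95 is in the approximate point spectrum (the spectrum is closed). Hence sigma(R) is the closed disk of radius 95.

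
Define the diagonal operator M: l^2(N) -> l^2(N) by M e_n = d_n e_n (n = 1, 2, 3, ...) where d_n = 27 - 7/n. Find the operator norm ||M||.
||M|| = 27

For a diagonal operator on l^2 with entries d_n, ||M|| = sup_n |d_n|. Here d_1 = 20, d_2 = 47/2, ..., and d_n = 27 - 7/n increases monotonically toward 27. All terms lie in [20, 27), so |d_n| = d_n and the supremum is the limit 27, which is not attained by any individual d_n. Hence ||M|| = 27.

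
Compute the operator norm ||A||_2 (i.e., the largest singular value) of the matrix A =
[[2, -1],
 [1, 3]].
||A||_2 = sqrt((15 + sqrt(29))/2) ≈ 3.1926 (= sqrt(largest eigenvalue of A^T A))

||A||_2 = sigma_max(A) = sqrt(lambda_max(A^T A)). Form the symmetric matrix M = A^T A =
[[5, 1],
 [1, 10]].
Its characteristic polynomial (trace, determinant of M give the coefficients) is
  p(λ) = det(λ I - M) = λ^2 - 15λ + 49.
For λ^2 - 15λ + 49 the discriminant is 29. It is nonnegative but not a perfect square, so the roots are real and irrational: λ = (15 ± sqrt(29))/2 ≈ 10.1926, 4.8074.
So the eigenvalues of A^T A are ≈ 4.8074, 10.1926 (all ≥ 0, as they must be for A^T A). The largest is λ_max = (15 + sqrt(29))/2 ≈ 10.1926, hence ||A||_2 = sqrt(λ_max) = sqrt((15 + sqrt(29))/2) ≈ 3.1926.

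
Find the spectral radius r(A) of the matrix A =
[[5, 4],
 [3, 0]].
r(A) = (5 + sqrt(73))/2 ≈ 6.772

The eigenvalues of A are the roots of its characteristic polynomial. With M = A (coefficients from the trace and determinant):
  p(λ) = det(λ I - M) = λ^2 - 5λ - 12.
For λ^2 - 5λ - 12 the discriminant is 73. It is nonnegative but not a perfect square, so the roots are real and irrational: λ = (5 ± sqrt(73))/2 ≈ 6.772, -1.772.
Thus the eigenvalues (to 4 decimals) are 6.772 (modulus 6.772); -1.772 (modulus 1.772). The spectral radius is the largest modulus: r(A) = (5 + sqrt(73))/2 ≈ 6.772. (Cross-check: r(A) ≤ ||A||_2 ≈ 6.8507; equality holds whenever A is normal, though it can also hold for some non-normal A.)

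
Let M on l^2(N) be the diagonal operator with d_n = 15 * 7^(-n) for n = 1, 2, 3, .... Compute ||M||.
||M|| = 15/7 (attained at n = 1)

For M diagonal, ||M|| = sup_n |d_n|. The sequence d_n = 15 * 7^(-n) is positive and strictly decreasing (ratio 7^(-1) < 1), so the supremum is d_1 = 15/7. Hence ||M|| = 15/7.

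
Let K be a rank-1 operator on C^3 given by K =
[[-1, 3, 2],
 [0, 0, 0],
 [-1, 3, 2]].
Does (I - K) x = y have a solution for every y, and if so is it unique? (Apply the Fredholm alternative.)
(I - K) is singular (det(I - K) = 0, i.e. 1 ∈ sigma(K)). (I - K) x = y is solvable iff y ⊥ ker((I - K)^*) = span{(-1, 3, 2)}, i.e. iff -y_1 + 3y_2 + 2y_3 = 0. When solvable, the solutions are x = y + c·(1, 0, 1), c arbitrary (ker(I - K) = span{(1, 0, 1)}, dimension 1).

K has rank 1, so it is an outer product K = u v^T: every row of K is a multiple of one row vector. Reading off the entries, u = (1, 0, 1) and v = (-1, 3, 2) (row i of K equals u_i·v^T). A rank-one matrix u v^T satisfies K u = u (v·u) and kills the (2)-dimensional subspace v^⊥, so its characteristic polynomial is lambda^2 (lambda - v·u) with v·u = tr K = 1. Hence the eigenvalues of I - K are 1 (multiplicity 2) and 1 - (1) = 0, so det(I - K) = 0. (Direct check: I - K =
[[2, -3, -2],
 [0, 1, 0],
 [1, -3, -1]]
has determinant 0.) So 1 is an eigenvalue of K and (I - K) is not invertible. The finite-dimensional Fredholm alternative says: either (I - K) is invertible, or ker(I - K) ≠ {0} and then range(I - K) = ker((I - K)^*)^⊥, with dim ker(I - K) = dim ker((I - K)^*). We are in the second case, so we need both kernels. Kernel of I - K: (I - K) u = u - u (v·u) = u - u = 0, so ker(I - K) = span{u} = span{(1, 0, 1)} (it is exactly 1-dimensional because rank(I - K) = 2). Kernel of the adjoint: K is real, so (I - K)^* = I - K^T = I - v u^T, and (I - v u^T) v = v - v (u·v) = 0; hence ker((I - K)^*) = span{v} = span{(-1, 3, 2)}. Therefore (I - K) x = y is solvable iff <y, v> = 0, i.e. iff -y_1 + 3y_2 + 2y_3 = 0. When this holds, K y = u (v·y) = 0, so (I - K) y = y and x = y is a particular solution; the full solution set is the line x = y + c·u = y + c·(1, 0, 1), c ∈ C.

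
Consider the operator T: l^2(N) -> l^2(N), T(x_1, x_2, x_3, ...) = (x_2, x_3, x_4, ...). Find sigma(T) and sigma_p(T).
sigma(T) = closed disk {z in C : |z| ≤ 1}; sigma_p(T) = open disk {z in C : |z| < 1}

T is the unit left shift on l^2(N). ||T x||^2 = sum_{k≥2} |x_k|^2 ≤ ||x||^2, with equality on {x : x_1 = 0}, so ||T|| = 1. For any lambda with |lambda| < 1, set r = lambda (|r| < 1); the vector x = (1, r, r^2, ...) is in l^2 and satisfies T x = (r, r^2, ...) = lambda x, so lambda is an eigenvalue. On the boundary |lambda| = 1 the geometric series diverges, so no l^2 eigenvector exists, but these lambda lie in the approximate point spectrum. Hence sigma(T) is the closed disk of radius 1 and sigma_p(T) is the open disk.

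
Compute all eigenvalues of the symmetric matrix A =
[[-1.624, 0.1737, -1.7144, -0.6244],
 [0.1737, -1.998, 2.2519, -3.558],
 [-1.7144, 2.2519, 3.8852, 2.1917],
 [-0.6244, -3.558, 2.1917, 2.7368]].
sigma(A) ≈ {-5, -2, 4, 6}

A is real symmetric, so its spectrum consists of real eigenvalues. Expanding the characteristic polynomial of the displayed matrix gives
  det(λ I - A) = p(λ) = λ^4 + (-3)λ^3 + (-36)λ^2 + (68.0011)λ + (240.0054).
Solving p(λ) = 0 yields eigenvalues ≈ -5, -2, 4, 6. (A is shown rounded to 4 decimals, so these recover the underlying integer eigenvalues to within that precision.)
Verification: the trace of A = 3 equals the sum of eigenvalues 3, and det(A) ≈ 240.0054 matches the eigenvalue product 240.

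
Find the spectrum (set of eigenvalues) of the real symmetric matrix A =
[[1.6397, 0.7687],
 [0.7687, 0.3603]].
sigma(A) ≈ {0, 2}

A is real symmetric, so its spectrum consists of real eigenvalues. Expanding the characteristic polynomial of the displayed matrix gives
  det(λ I - A) = p(λ) = λ^2 + (-2)λ + (0).
Solving p(λ) = 0 yields eigenvalues ≈ 0, 2. (A is shown rounded to 4 decimals, so these recover the underlying integer eigenvalues to within that precision.)
Verification: the trace of A = 2 equals the sum of eigenvalues 2, and det(A) ≈ -0.0001 matches the eigenvalue product 0.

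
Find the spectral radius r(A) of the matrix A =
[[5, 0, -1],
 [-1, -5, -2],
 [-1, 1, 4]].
r(A) ≈ 5.6088

The eigenvalues of A are the roots of its characteristic polynomial. With M = A (coefficients from the trace, the sum of principal 2x2 minors, and det A):
  p(λ) = det(λ I - M) = λ^3 - 4λ^2 - 24λ + 84.
No integer candidate from the rational root theorem (±divisors of 84) is a root, so the roots are irrational. The cubic discriminant is Δ = 40656 > 0, so there are three distinct real roots. p(-5) = -21 and p(-4) = 52 have opposite signs, so a root lies in (-5, -4); Newton's method refines it to λ ≈ -4.7571. p(3) = 3 and p(4) = -12 have opposite signs, so a root lies in (3, 4); Newton's method refines it to λ ≈ 3.1482. p(5) = -11 and p(6) = 12 have opposite signs, so a root lies in (5, 6); Newton's method refines it to λ ≈ 5.6088. Check (Vieta): the three roots sum to 4, matching tr M = 4.
Thus the eigenvalues (to 4 decimals) are -4.7571 (modulus 4.7571); 3.1482 (modulus 3.1482); 5.6088 (modulus 5.6088). The spectral radius is the largest modulus: r(A) ≈ 5.6088. (Cross-check: r(A) ≤ ||A||_2 ≈ 6.1607; equality holds whenever A is normal, though it can also hold for some non-normal A.)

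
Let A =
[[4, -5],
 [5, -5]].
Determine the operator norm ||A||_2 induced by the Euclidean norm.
||A||_2 = sqrt((91 + sqrt(8181))/2) ≈ 9.5249 (= sqrt(largest eigenvalue of A^T A))

||A||_2 = sigma_max(A) = sqrt(lambda_max(A^T A)). Form the symmetric matrix M = A^T A =
[[41, -45],
 [-45, 50]].
Its characteristic polynomial (trace, determinant of M give the coefficients) is
  p(λ) = det(λ I - M) = λ^2 - 91λ + 25.
For λ^2 - 91λ + 25 the discriminant is 8181. It is nonnegative but not a perfect square, so the roots are real and irrational: λ = (91 ± sqrt(8181))/2 ≈ 90.7244, 0.2756.
So the eigenvalues of A^T A are ≈ 0.2756, 90.7244 (all ≥ 0, as they must be for A^T A). The largest is λ_max = (91 + sqrt(8181))/2 ≈ 90.7244, hence ||A||_2 = sqrt(λ_max) = sqrt((91 + sqrt(8181))/2) ≈ 9.5249.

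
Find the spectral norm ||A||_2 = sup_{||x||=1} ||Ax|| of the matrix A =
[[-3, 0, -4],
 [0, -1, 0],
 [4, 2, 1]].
||A||_2 ≈ 6.2586 (= sqrt(largest eigenvalue of A^T A))

||A||_2 = sigma_max(A) = sqrt(lambda_max(A^T A)). Form the symmetric matrix M = A^T A =
[[25, 8, 16],
 [8, 5, 2],
 [16, 2, 17]].
Its characteristic polynomial (trace, sum of principal 2x2 minors, determinant of M give the coefficients) is
  p(λ) = det(λ I - M) = λ^3 - 47λ^2 + 311λ - 169.
No integer candidate from the rational root theorem (±divisors of 169) is a root, so the roots are irrational. The cubic discriminant is Δ = 66845184 > 0, so there are three distinct real roots. p(0) = -169 and p(1) = 96 have opposite signs, so a root lies in (0, 1); Newton's method refines it to λ ≈ 0.5965. p(7) = 48 and p(8) = -177 have opposite signs, so a root lies in (7, 8); Newton's method refines it to λ ≈ 7.233. p(39) = -208 and p(40) = 1071 have opposite signs, so a root lies in (39, 40); Newton's method refines it to λ ≈ 39.1705. Check (Vieta): the three roots sum to 47, matching tr M = 47.
So the eigenvalues of A^T A are ≈ 0.5965, 7.233, 39.1705 (all ≥ 0, as they must be for A^T A). The largest is λ_max ≈ 39.1705, hence ||A||_2 = sqrt(λ_max) ≈ 6.2586.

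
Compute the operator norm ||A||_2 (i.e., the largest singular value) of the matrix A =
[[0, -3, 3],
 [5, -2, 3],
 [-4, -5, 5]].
||A||_2 ≈ 9.1213 (= sqrt(largest eigenvalue of A^T A))

||A||_2 = sigma_max(A) = sqrt(lambda_max(A^T A)). Form the symmetric matrix M = A^T A =
[[41, 10, -5],
 [10, 38, -40],
 [-5, -40, 43]].
Its characteristic polynomial (trace, sum of principal 2x2 minors, determinant of M give the coefficients) is
  p(λ) = det(λ I - M) = λ^3 - 122λ^2 + 3230λ - 144.
No integer candidate from the rational root theorem (±divisors of 144) is a root, so the roots are irrational. The cubic discriminant is Δ = 20465130800 > 0, so there are three distinct real roots. p(0) = -144 and p(1) = 2965 have opposite signs, so a root lies in (0, 1); Newton's method refines it to λ ≈ 0.0447. p(38) = 1300 and p(39) = -417 have opposite signs, so a root lies in (38, 39); Newton's method refines it to λ ≈ 38.7578. p(83) = -725 and p(84) = 3048 have opposite signs, so a root lies in (83, 84); Newton's method refines it to λ ≈ 83.1975. Check (Vieta): the three roots sum to 122, matching tr M = 122.
So the eigenvalues of A^T A are ≈ 0.0447, 38.7578, 83.1975 (all ≥ 0, as they must be for A^T A). The largest is λ_max ≈ 83.1975, hence ||A||_2 = sqrt(λ_max) ≈ 9.1213.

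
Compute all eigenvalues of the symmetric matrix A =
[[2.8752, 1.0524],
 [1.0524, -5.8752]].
sigma(A) ≈ {-6, 3}

A is real symmetric, so its spectrum consists of real eigenvalues. Expanding the characteristic polynomial of the displayed matrix gives
  det(λ I - A) = p(λ) = λ^2 + (3)λ + (-18).
Solving p(λ) = 0 yields eigenvalues ≈ -6, 3. (A is shown rounded to 4 decimals, so these recover the underlying integer eigenvalues to within that precision.)
Verification: the trace of A = -3 equals the sum of eigenvalues -3, and det(A) ≈ -17.9999 matches the eigenvalue product -18.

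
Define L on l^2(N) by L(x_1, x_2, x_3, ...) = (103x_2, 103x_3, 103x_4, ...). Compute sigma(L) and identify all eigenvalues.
sigma(L) = closed disk {z in C : |z| ≤ 103}; sigma_p(L) = open disk {z in C : |z| < 103}

Note L = 103·V where V is the unit left shift (V x)_k = x_{k+1}; so sigma(L) = 103·sigma(V) and ||L|| = 103||V||. ||L x||^2 = 10609sum_{k≥2} |x_k|^2 ≤ 10609||x||^2, with equality on {x : x_1 = 0}, so ||L|| = 103. For any lambda with |lambda| < 103, set r = lambda/103 (|r| < 1); the vector x = (1, r, r^2, ...) is in l^2 and satisfies L x = 103(r, r^2, ...) = lambda x, so lambda is an eigenvalue. On the boundary |lambda| = 103 the geometric series diverges, so no l^2 eigenvector exists, but these lambda lie in the approximate point spectrum. Hence sigma(L) is the closed disk of radius 103 and sigma_p(L) is the open disk.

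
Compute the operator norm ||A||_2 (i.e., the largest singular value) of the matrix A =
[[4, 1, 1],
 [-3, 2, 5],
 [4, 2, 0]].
||A||_2 ≈ 6.8421 (= sqrt(largest eigenvalue of A^T A))

||A||_2 = sigma_max(A) = sqrt(lambda_max(A^T A)). Form the symmetric matrix M = A^T A =
[[41, 6, -11],
 [6, 9, 11],
 [-11, 11, 26]].
Its characteristic polynomial (trace, sum of principal 2x2 minors, determinant of M give the coefficients) is
  p(λ) = det(λ I - M) = λ^3 - 76λ^2 + 1391λ - 1156.
No integer candidate from the rational root theorem (±divisors of 1156) is a root, so the roots are irrational. The cubic discriminant is Δ = 544027204 > 0, so there are three distinct real roots. p(0) = -1156 and p(1) = 160 have opposite signs, so a root lies in (0, 1); Newton's method refines it to λ ≈ 0.8721. p(28) = 160 and p(29) = -344 have opposite signs, so a root lies in (28, 29); Newton's method refines it to λ ≈ 28.3135. p(46) = -650 and p(47) = 160 have opposite signs, so a root lies in (46, 47); Newton's method refines it to λ ≈ 46.8144. Check (Vieta): the three roots sum to 76, matching tr M = 76.
So the eigenvalues of A^T A are ≈ 0.8721, 28.3135, 46.8144 (all ≥ 0, as they must be for A^T A). The largest is λ_max ≈ 46.8144, hence ||A||_2 = sqrt(λ_max) ≈ 6.8421.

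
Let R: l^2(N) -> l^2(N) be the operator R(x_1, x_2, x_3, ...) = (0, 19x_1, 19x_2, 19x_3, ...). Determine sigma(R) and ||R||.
sigma(R) = closed disk {z in C : |z| ≤ 19}; ||R|| = 19

Note R = 19·U where U is the unit right shift (U x)_k = x_{k-1} (with x_0 := 0); so ||R|| = 19||U|| and sigma(R) = 19·sigma(U). ||R x||^2 = sum_{k≥1} |19x_k|^2 = 361||x||^2, so ||R|| = 19 and sigma(R) ⊂ {|z| ≤ 19}. For any |lambda| < 19, the equation (R - lambda I) x = 0 forces x_1 = 0, then 19x_k = lambda x_{k+1} ⇒ x = 0, so R has no eigenvalues. But (R - lambda I) is not surjective for |lambda| < 19: solving (R - lambda I) x = e_1 would require x_n proportional to (lambda/19)^(-n), which is not in l^2. So every |lambda| < 19 lies in the residual spectrum. The boundary |lambda| = 19 is in the approximate point spectrum (the spectrum is closed). Hence sigma(R) is the closed disk of radius 19.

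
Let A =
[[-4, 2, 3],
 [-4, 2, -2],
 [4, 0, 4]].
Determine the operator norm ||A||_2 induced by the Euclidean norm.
||A||_2 ≈ 7.5938 (= sqrt(largest eigenvalue of A^T A))

||A||_2 = sigma_max(A) = sqrt(lambda_max(A^T A)). Form the symmetric matrix M = A^T A =
[[48, -16, 12],
 [-16, 8, 2],
 [12, 2, 29]].
Its characteristic polynomial (trace, sum of principal 2x2 minors, determinant of M give the coefficients) is
  p(λ) = det(λ I - M) = λ^3 - 85λ^2 + 1604λ - 1600.
No integer candidate from the rational root theorem (±divisors of 1600) is a root, so the roots are irrational. The cubic discriminant is Δ = 2008480144 > 0, so there are three distinct real roots. p(1) = -80 and p(2) = 1276 have opposite signs, so a root lies in (1, 2); Newton's method refines it to λ ≈ 1.0558. p(26) = 220 and p(27) = -574 have opposite signs, so a root lies in (26, 27); Newton's method refines it to λ ≈ 26.2785. p(57) = -1144 and p(58) = 604 have opposite signs, so a root lies in (57, 58); Newton's method refines it to λ ≈ 57.6656. Check (Vieta): the three roots sum to 85, matching tr M = 85.
So the eigenvalues of A^T A are ≈ 1.0558, 26.2785, 57.6656 (all ≥ 0, as they must be for A^T A). The largest is λ_max ≈ 57.6656, hence ||A||_2 = sqrt(λ_max) ≈ 7.5938.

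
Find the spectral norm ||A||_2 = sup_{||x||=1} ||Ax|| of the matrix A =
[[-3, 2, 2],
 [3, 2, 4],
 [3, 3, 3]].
||A||_2 ≈ 7.4489 (= sqrt(largest eigenvalue of A^T A))

||A||_2 = sigma_max(A) = sqrt(lambda_max(A^T A)). Form the symmetric matrix M = A^T A =
[[27, 9, 15],
 [9, 17, 21],
 [15, 21, 29]].
Its characteristic polynomial (trace, sum of principal 2x2 minors, determinant of M give the coefficients) is
  p(λ) = det(λ I - M) = λ^3 - 73λ^2 + 988λ - 900.
No integer candidate from the rational root theorem (±divisors of 900) is a root, so the roots are irrational. The cubic discriminant is Δ = 1090227888 > 0, so there are three distinct real roots. p(0) = -900 and p(1) = 16 have opposite signs, so a root lies in (0, 1); Newton's method refines it to λ ≈ 0.9811. p(16) = 316 and p(17) = -288 have opposite signs, so a root lies in (16, 17); Newton's method refines it to λ ≈ 16.5329. p(55) = -1010 and p(56) = 1116 have opposite signs, so a root lies in (55, 56); Newton's method refines it to λ ≈ 55.4861. Check (Vieta): the three roots sum to 73, matching tr M = 73.
So the eigenvalues of A^T A are ≈ 0.9811, 16.5329, 55.4861 (all ≥ 0, as they must be for A^T A). The largest is λ_max ≈ 55.4861, hence ||A||_2 = sqrt(λ_max) ≈ 7.4489.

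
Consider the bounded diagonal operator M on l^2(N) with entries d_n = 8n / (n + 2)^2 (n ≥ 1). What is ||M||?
||M|| = 1 (attained at n = 2)

For M diagonal, ||M|| = sup_n |d_n|. Treat f(x) = 8x / (x + 2)^2 for real x > 0. By the quotient rule, f'(x) = 8(2 - x)/(x + 2)^3, which is positive for x < 2 and negative for x > 2. So f has a unique maximum at x = 2, and since 2 is a positive integer, the supremum over n ≥ 1 is attained at n = 2: d_2 = 8·2/(2 + 2)^2 = 8·2/16 = 1. Hence ||M|| = 1.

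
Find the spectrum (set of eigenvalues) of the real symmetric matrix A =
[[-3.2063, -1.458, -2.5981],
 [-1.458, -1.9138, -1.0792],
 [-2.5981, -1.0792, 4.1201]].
sigma(A) ≈ {-5, -1, 5}

A is real symmetric, so its spectrum consists of real eigenvalues. Expanding the characteristic polynomial of the displayed matrix gives
  det(λ I - A) = p(λ) = λ^3 + (1)λ^2 + (-25)λ + (-25).
Solving p(λ) = 0 yields eigenvalues ≈ -5, -1, 5. (A is shown rounded to 4 decimals, so these recover the underlying integer eigenvalues to within that precision.)
Verification: the trace of A = -1 equals the sum of eigenvalues -1, and det(A) ≈ 25.0001 matches the eigenvalue product 25.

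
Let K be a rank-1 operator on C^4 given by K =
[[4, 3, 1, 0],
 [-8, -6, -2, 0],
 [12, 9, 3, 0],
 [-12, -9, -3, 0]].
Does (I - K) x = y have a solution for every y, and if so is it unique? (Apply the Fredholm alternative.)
(I - K) is singular (det(I - K) = 0, i.e. 1 ∈ sigma(K)). (I - K) x = y is solvable iff y ⊥ ker((I - K)^*) = span{(4, 3, 1, 0)}, i.e. iff 4y_1 + 3y_2 + y_3 = 0. When solvable, the solutions are x = y + c·(1, -2, 3, -3), c arbitrary (ker(I - K) = span{(1, -2, 3, -3)}, dimension 1).

K has rank 1, so it is an outer product K = u v^T: every row of K is a multiple of one row vector. Reading off the entries, u = (1, -2, 3, -3) and v = (4, 3, 1, 0) (row i of K equals u_i·v^T). A rank-one matrix u v^T satisfies K u = u (v·u) and kills the (3)-dimensional subspace v^⊥, so its characteristic polynomial is lambda^3 (lambda - v·u) with v·u = tr K = 1. Hence the eigenvalues of I - K are 1 (multiplicity 3) and 1 - (1) = 0, so det(I - K) = 0. (Direct check: I - K =
[[-3, -3, -1, 0],
 [8, 7, 2, 0],
 [-12, -9, -2, 0],
 [12, 9, 3, 1]]
has determinant 0.) So 1 is an eigenvalue of K and (I - K) is not invertible. The finite-dimensional Fredholm alternative says: either (I - K) is invertible, or ker(I - K) ≠ {0} and then range(I - K) = ker((I - K)^*)^⊥, with dim ker(I - K) = dim ker((I - K)^*). We are in the second case, so we need both kernels. Kernel of I - K: (I - K) u = u - u (v·u) = u - u = 0, so ker(I - K) = span{u} = span{(1, -2, 3, -3)} (it is exactly 1-dimensional because rank(I - K) = 3). Kernel of the adjoint: K is real, so (I - K)^* = I - K^T = I - v u^T, and (I - v u^T) v = v - v (u·v) = 0; hence ker((I - K)^*) = span{v} = span{(4, 3, 1, 0)}. Therefore (I - K) x = y is solvable iff <y, v> = 0, i.e. iff 4y_1 + 3y_2 + y_3 = 0. When this holds, K y = u (v·y) = 0, so (I - K) y = y and x = y is a particular solution; the full solution set is the line x = y + c·u = y + c·(1, -2, 3, -3), c ∈ C.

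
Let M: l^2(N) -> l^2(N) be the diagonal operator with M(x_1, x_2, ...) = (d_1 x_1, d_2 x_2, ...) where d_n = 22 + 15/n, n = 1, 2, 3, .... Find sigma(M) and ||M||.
sigma(M) = {22 + 15/n : n ≥ 1} ∪ {22}; ||M|| = 37

A bounded diagonal operator on l^2 with diagonal entries d_n has spectrum equal to the closure of {d_n : n ≥ 1}: every d_n is an eigenvalue (with eigenvector e_n), so {d_n} ⊂ sigma(M); the spectrum is closed, so its closure is too; and for lambda not in the closure, (M - lambda I) has bounded inverse (the diagonal entries 1/(d_n - lambda) are bounded). For our sequence d_n = 22 + 15/n, n = 1, 2, 3, ...:
  - {d_n} = {22 + 15/n : n ≥ 1}; the only limit point is 22
  - closure = {22 + 15/n : n ≥ 1} ∪ {22}
For the norm: a diagonal operator has ||M|| = sup_n |d_n|. Here d_n = 22 + 15/n is positive and decreasing, so sup_n |d_n| = d_1 = 22 + 15 = 37. So ||M|| = 37.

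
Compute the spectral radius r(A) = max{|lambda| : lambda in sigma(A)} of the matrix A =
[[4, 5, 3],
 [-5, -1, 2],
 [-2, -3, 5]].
r(A) ≈ 5.6862

The eigenvalues of A are the roots of its characteristic polynomial. With M = A (coefficients from the trace, the sum of principal 2x2 minors, and det A):
  p(λ) = det(λ I - M) = λ^3 - 8λ^2 + 48λ - 148.
No integer candidate from the rational root theorem (±divisors of 148) is a root, so the roots are irrational. The cubic discriminant is Δ = -166448 < 0, so there is one real root and a complex-conjugate pair. p(4) = -20 and p(5) = 17 have opposite signs, so a root lies in (4, 5); Newton's method refines it to λ ≈ 4.5773. Dividing out (λ - (4.5773)) leaves approximately λ^2 - 3.4227λ + 32.3333. For λ^2 - 3.4227λ + 32.3333 the discriminant is -117.6185. It is negative, so the remaining roots are the complex-conjugate pair λ ≈ 1.7113 ± 5.4226i. Their product equals the constant term, so |λ|^2 ≈ 32.3333 and |λ| ≈ 5.6862.
Thus the eigenvalues (to 4 decimals) are 4.5773 (modulus 4.5773); 1.7113 ± 5.4226i (modulus 5.6862). The spectral radius is the largest modulus: r(A) ≈ 5.6862. (Cross-check: r(A) ≤ ||A||_2 ≈ 8.5423; equality holds whenever A is normal, though it can also hold for some non-normal A.)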